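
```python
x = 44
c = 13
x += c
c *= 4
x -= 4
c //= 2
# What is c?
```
Trace:
  x=44
  x=44, c=13
  x=57, c=13
  x=57, c=52
  x=53, c=52
  x=53, c=26

Final answer: 26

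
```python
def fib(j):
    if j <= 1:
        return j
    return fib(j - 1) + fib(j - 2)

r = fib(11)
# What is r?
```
Call trace (a repeated sub-call is expanded the first time; later identical calls just restate its return value):
fib(j=11)
  fib(j=10)
    fib(j=9)
      fib(j=8)
        fib(j=7)
          fib(j=6)
            fib(j=5)
              fib(j=4)
                fib(j=3)
                  fib(j=2)
                    fib(j=1)
                    -> return 1
                    fib(j=0)
                    -> return 0
                  -> return 1
                  fib(j=1)
                  -> return 1
                -> return 2
                fib(j=2) -> return 1  (same call as traced above)
              -> return 3
              fib(j=3) -> return 2  (same call as traced above)
            -> return 5
            fib(j=4) -> return 3  (same call as traced above)
          -> return 8
          fib(j=5) -> return 5  (same call as traced above)
        -> return 13
        fib(j=6) -> return 8  (same call as traced above)
      -> return 21
      fib(j=7) -> return 13  (same call as traced above)
    -> return 34
    fib(j=8) -> return 21  (same call as traced above)
  -> return 55
  fib(j=9) -> return 34  (same call as traced above)
-> return 89

Final answer: 89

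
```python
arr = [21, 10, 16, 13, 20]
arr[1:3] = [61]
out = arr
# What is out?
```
Trace:
  arr=[21, 10, 16, 13, 20]
  arr=[21, 61, 13, 20]
  arr=[21, 61, 13, 20], out=[21, 61, 13, 20]

Final answer: [21, 61, 13, 20]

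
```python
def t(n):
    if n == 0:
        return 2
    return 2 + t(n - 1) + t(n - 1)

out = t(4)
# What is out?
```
Call trace (a repeated sub-call is expanded the first time; later identical calls just restate its return value):
t(n=4)
  t(n=3)
    t(n=2)
      t(n=1)
        t(n=0)
        -> return 2
        t(n=0)
        -> return 2
      -> return 6
      t(n=1) -> return 6  (same call as traced above)
    -> return 14
    t(n=2) -> return 14  (same call as traced above)
  -> return 30
  t(n=3) -> return 30  (same call as traced above)
-> return 62

Final answer: 62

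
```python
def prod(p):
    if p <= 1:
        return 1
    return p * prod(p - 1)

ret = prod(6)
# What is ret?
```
Call trace:
prod(p=6)
  prod(p=5)
    prod(p=4)
      prod(p=3)
        prod(p=2)
          prod(p=1)
          -> return 1
        -> return 2
      -> return 6
    -> return 24
  -> return 120
-> return 720

Final answer: 720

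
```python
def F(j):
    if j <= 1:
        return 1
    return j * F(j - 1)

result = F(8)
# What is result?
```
Call trace:
F(j=8)
  F(j=7)
    F(j=6)
      F(j=5)
        F(j=4)
          F(j=3)
            F(j=2)
              F(j=1)
              -> return 1
            -> return 2
          -> return 6
        -> return 24
      -> return 120
    -> return 720
  -> return 5040
-> return 40320

Final answer: 40320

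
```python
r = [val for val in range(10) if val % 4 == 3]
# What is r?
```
Trace:
  val=0
  val=1
  val=2
  val=3
  val=4
  val=5
  val=6
  val=7
  val=8
  val=9
  r=[3, 7]

Final answer: [3, 7]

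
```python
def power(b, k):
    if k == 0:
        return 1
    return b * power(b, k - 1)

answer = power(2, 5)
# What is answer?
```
Call trace:
power(b=2, k=5)
  power(b=2, k=4)
    power(b=2, k=3)
      power(b=2, k=2)
        power(b=2, k=1)
          power(b=2, k=0)
          -> return 1
        -> return 2
      -> return 4
    -> return 8
  -> return 16
-> return 32

Final answer: 32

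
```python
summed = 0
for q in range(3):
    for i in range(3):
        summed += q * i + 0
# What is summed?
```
Trace:
  summed=0
  summed=0, q=0, i=0
  summed=0, q=0, i=1
  summed=0, q=0, i=2
  summed=0, q=1, i=0
  summed=1, q=1, i=1
  summed=3, q=1, i=2
  summed=3, q=2, i=0
  summed=5, q=2, i=1
  summed=9, q=2, i=2

Final answer: 9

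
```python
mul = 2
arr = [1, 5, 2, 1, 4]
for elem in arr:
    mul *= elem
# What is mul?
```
Trace:
  mul=2
  mul=2, elem=1
  mul=10, elem=5
  mul=20, elem=2
  mul=20, elem=1
  mul=80, elem=4

Final answer: 80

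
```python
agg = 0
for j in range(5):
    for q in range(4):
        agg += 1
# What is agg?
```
Trace:
  agg=0
  agg=1, j=0, q=0
  agg=2, j=0, q=1
  agg=3, j=0, q=2
  agg=4, j=0, q=3
  agg=5, j=1, q=0
  agg=6, j=1, q=1
  agg=7, j=1, q=2
  agg=8, j=1, q=3
  agg=9, j=2, q=0
  agg=10, j=2, q=1
  agg=11, j=2, q=2
  agg=12, j=2, q=3
  agg=13, j=3, q=0
  agg=14, j=3, q=1
  agg=15, j=3, q=2
  agg=16, j=3, q=3
  agg=17, j=4, q=0
  agg=18, j=4, q=1
  agg=19, j=4, q=2
  agg=20, j=4, q=3

Final answer: 20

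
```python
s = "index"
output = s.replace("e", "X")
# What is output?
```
Trace:
  s='index'
  s='index', output='indXx'

Final answer: 'indXx'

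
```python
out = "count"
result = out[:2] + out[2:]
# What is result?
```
Trace:
  out='count'
  out='count', result='count'

Final answer: 'count'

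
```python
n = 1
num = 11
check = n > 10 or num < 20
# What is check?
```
Trace:
  n=1
  n=1, num=11
  n=1, num=11, check=True

Final answer: True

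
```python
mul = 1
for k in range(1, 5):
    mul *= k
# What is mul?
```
Trace:
  mul=1
  mul=1, k=1
  mul=2, k=2
  mul=6, k=3
  mul=24, k=4

Final answer: 24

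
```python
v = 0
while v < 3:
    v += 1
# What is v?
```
Trace:
  v=0
  v=1
  v=2
  v=3

Final answer: 3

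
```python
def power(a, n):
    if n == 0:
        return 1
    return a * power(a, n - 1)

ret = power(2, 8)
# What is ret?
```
Call trace:
power(a=2, n=8)
  power(a=2, n=7)
    power(a=2, n=6)
      power(a=2, n=5)
        power(a=2, n=4)
          power(a=2, n=3)
            power(a=2, n=2)
              power(a=2, n=1)
                power(a=2, n=0)
                -> return 1
              -> return 2
            -> return 4
          -> return 8
        -> return 16
      -> return 32
    -> return 64
  -> return 128
-> return 256

Final answer: 256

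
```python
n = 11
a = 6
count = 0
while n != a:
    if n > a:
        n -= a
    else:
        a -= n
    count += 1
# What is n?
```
Trace:
  n=11
  n=11, a=6
  n=11, a=6, count=0
  n=5, a=6, count=1
  n=5, a=1, count=2
  n=4, a=1, count=3
  n=3, a=1, count=4
  n=2, a=1, count=5
  n=1, a=1, count=6

Final answer: 1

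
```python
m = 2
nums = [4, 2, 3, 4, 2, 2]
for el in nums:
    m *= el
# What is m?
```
Trace:
  m=2
  m=8, el=4
  m=16, el=2
  m=48, el=3
  m=192, el=4
  m=384, el=2
  m=768, el=2

Final answer: 768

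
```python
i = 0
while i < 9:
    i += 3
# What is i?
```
Trace:
  i=0
  i=3
  i=6
  i=9

Final answer: 9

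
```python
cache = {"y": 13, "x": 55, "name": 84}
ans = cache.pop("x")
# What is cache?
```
Trace:
  cache={'y': 13, 'x': 55, 'name': 84}
  cache={'y': 13, 'name': 84}, ans=55

Final answer: {'y': 13, 'name': 84}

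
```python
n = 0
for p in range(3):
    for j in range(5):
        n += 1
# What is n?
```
Trace:
  n=0
  n=1, p=0, j=0
  n=2, p=0, j=1
  n=3, p=0, j=2
  n=4, p=0, j=3
  n=5, p=0, j=4
  n=6, p=1, j=0
  n=7, p=1, j=1
  n=8, p=1, j=2
  n=9, p=1, j=3
  n=10, p=1, j=4
  n=11, p=2, j=0
  n=12, p=2, j=1
  n=13, p=2, j=2
  n=14, p=2, j=3
  n=15, p=2, j=4

Final answer: 15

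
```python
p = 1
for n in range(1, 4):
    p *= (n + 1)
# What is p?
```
Trace:
  p=1
  p=2, n=1
  p=6, n=2
  p=24, n=3

Final answer: 24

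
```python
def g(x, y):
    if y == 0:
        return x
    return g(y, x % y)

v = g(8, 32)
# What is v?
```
Call trace:
g(x=8, y=32)
  g(x=32, y=8)
    g(x=8, y=0)
    -> return 8
  -> return 8
-> return 8

Final answer: 8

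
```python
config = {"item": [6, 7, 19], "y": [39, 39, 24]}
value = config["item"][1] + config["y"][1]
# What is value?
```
Trace:
  config={'item': [6, 7, 19], 'y': [39, 39, 24]}
  config={'item': [6, 7, 19], 'y': [39, 39, 24]}, value=46

Final answer: 46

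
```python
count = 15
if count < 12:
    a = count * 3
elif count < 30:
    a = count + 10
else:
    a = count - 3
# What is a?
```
Trace:
  count=15
  count=15, a=25

Final answer: 25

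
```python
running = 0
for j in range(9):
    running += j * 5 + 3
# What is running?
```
Trace:
  running=0
  running=3, j=0
  running=11, j=1
  running=24, j=2
  running=42, j=3
  running=65, j=4
  running=93, j=5
  running=126, j=6
  running=164, j=7
  running=207, j=8

Final answer: 207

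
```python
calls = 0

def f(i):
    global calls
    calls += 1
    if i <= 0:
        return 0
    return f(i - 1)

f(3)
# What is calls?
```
Call trace:
f(i=3)
  f(i=2)
    f(i=1)
      f(i=0)
      -> return 0
    -> return 0
  -> return 0
-> return 0

calls is incremented once per call. f is entered once for each i = 3, 2, 1, 0 (the i <= 0 call returns without recursing), i.e. 3 + 1 calls.
calls = 4

Final answer: 4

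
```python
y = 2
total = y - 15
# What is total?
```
Trace:
  y=2
  y=2, total=-13

Final answer: -13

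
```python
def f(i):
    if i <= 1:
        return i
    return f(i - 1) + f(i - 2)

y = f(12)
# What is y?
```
Call trace (a repeated sub-call is expanded the first time; later identical calls just restate its return value):
f(i=12)
  f(i=11)
    f(i=10)
      f(i=9)
        f(i=8)
          f(i=7)
            f(i=6)
              f(i=5)
                f(i=4)
                  f(i=3)
                    f(i=2)
                      f(i=1)
                      -> return 1
                      f(i=0)
                      -> return 0
                    -> return 1
                    f(i=1)
                    -> return 1
                  -> return 2
                  f(i=2) -> return 1  (same call as traced above)
                -> return 3
                f(i=3) -> return 2  (same call as traced above)
              -> return 5
              f(i=4) -> return 3  (same call as traced above)
            -> return 8
            f(i=5) -> return 5  (same call as traced above)
          -> return 13
          f(i=6) -> return 8  (same call as traced above)
        -> return 21
        f(i=7) -> return 13  (same call as traced above)
      -> return 34
      f(i=8) -> return 21  (same call as traced above)
    -> return 55
    f(i=9) -> return 34  (same call as traced above)
  -> return 89
  f(i=10) -> return 55  (same call as traced above)
-> return 144

Final answer: 144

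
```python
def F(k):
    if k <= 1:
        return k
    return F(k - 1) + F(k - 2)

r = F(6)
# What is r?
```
Call trace (a repeated sub-call is expanded the first time; later identical calls just restate its return value):
F(k=6)
  F(k=5)
    F(k=4)
      F(k=3)
        F(k=2)
          F(k=1)
          -> return 1
          F(k=0)
          -> return 0
        -> return 1
        F(k=1)
        -> return 1
      -> return 2
      F(k=2) -> return 1  (same call as traced above)
    -> return 3
    F(k=3) -> return 2  (same call as traced above)
  -> return 5
  F(k=4) -> return 3  (same call as traced above)
-> return 8

Final answer: 8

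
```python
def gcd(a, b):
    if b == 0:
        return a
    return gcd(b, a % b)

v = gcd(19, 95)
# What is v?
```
Call trace:
gcd(a=19, b=95)
  gcd(a=95, b=19)
    gcd(a=19, b=0)
    -> return 19
  -> return 19
-> return 19

Final answer: 19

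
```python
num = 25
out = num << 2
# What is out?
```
Trace:
  num=25
  num=25, out=100

Final answer: 100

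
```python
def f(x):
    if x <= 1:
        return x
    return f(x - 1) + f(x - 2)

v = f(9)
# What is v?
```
Call trace (a repeated sub-call is expanded the first time; later identical calls just restate its return value):
f(x=9)
  f(x=8)
    f(x=7)
      f(x=6)
        f(x=5)
          f(x=4)
            f(x=3)
              f(x=2)
                f(x=1)
                -> return 1
                f(x=0)
                -> return 0
              -> return 1
              f(x=1)
              -> return 1
            -> return 2
            f(x=2) -> return 1  (same call as traced above)
          -> return 3
          f(x=3) -> return 2  (same call as traced above)
        -> return 5
        f(x=4) -> return 3  (same call as traced above)
      -> return 8
      f(x=5) -> return 5  (same call as traced above)
    -> return 13
    f(x=6) -> return 8  (same call as traced above)
  -> return 21
  f(x=7) -> return 13  (same call as traced above)
-> return 34

Final answer: 34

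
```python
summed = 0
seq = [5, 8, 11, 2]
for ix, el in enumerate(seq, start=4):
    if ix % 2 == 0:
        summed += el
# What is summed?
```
Trace:
  summed=0
  summed=5, ix=4, el=5
  summed=5, ix=5, el=8
  summed=16, ix=6, el=11
  summed=16, ix=7, el=2

Final answer: 16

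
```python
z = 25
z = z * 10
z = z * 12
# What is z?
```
Trace:
  z=25
  z=250
  z=3000

Final answer: 3000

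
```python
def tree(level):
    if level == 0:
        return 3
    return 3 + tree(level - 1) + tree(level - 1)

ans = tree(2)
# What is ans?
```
Call trace (a repeated sub-call is expanded the first time; later identical calls just restate its return value):
tree(level=2)
  tree(level=1)
    tree(level=0)
    -> return 3
    tree(level=0)
    -> return 3
  -> return 9
  tree(level=1) -> return 9  (same call as traced above)
-> return 21

Final answer: 21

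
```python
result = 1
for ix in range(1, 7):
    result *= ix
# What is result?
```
Trace:
  result=1
  result=1, ix=1
  result=2, ix=2
  result=6, ix=3
  result=24, ix=4
  result=120, ix=5
  result=720, ix=6

Final answer: 720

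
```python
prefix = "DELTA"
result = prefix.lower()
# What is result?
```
Trace:
  prefix='DELTA'
  prefix='DELTA', result='delta'

Final answer: 'delta'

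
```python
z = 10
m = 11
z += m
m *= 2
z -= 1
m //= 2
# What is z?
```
Trace:
  z=10
  z=10, m=11
  z=21, m=11
  z=21, m=22
  z=20, m=22
  z=20, m=11

Final answer: 20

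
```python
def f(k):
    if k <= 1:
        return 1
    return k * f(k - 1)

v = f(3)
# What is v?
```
Call trace:
f(k=3)
  f(k=2)
    f(k=1)
    -> return 1
  -> return 2
-> return 6

Final answer: 6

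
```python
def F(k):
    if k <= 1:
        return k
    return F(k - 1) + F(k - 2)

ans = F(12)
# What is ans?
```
Call trace (a repeated sub-call is expanded the first time; later identical calls just restate its return value):
F(k=12)
  F(k=11)
    F(k=10)
      F(k=9)
        F(k=8)
          F(k=7)
            F(k=6)
              F(k=5)
                F(k=4)
                  F(k=3)
                    F(k=2)
                      F(k=1)
                      -> return 1
                      F(k=0)
                      -> return 0
                    -> return 1
                    F(k=1)
                    -> return 1
                  -> return 2
                  F(k=2) -> return 1  (same call as traced above)
                -> return 3
                F(k=3) -> return 2  (same call as traced above)
              -> return 5
              F(k=4) -> return 3  (same call as traced above)
            -> return 8
            F(k=5) -> return 5  (same call as traced above)
          -> return 13
          F(k=6) -> return 8  (same call as traced above)
        -> return 21
        F(k=7) -> return 13  (same call as traced above)
      -> return 34
      F(k=8) -> return 21  (same call as traced above)
    -> return 55
    F(k=9) -> return 34  (same call as traced above)
  -> return 89
  F(k=10) -> return 55  (same call as traced above)
-> return 144

Final answer: 144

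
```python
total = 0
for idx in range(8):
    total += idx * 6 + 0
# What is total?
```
Trace:
  total=0
  total=0, idx=0
  total=6, idx=1
  total=18, idx=2
  total=36, idx=3
  total=60, idx=4
  total=90, idx=5
  total=126, idx=6
  total=168, idx=7

Final answer: 168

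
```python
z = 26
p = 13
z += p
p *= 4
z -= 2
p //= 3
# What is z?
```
Trace:
  z=26
  z=26, p=13
  z=39, p=13
  z=39, p=52
  z=37, p=52
  z=37, p=17

Final answer: 37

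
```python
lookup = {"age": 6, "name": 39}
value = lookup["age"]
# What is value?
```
Trace:
  lookup={'age': 6, 'name': 39}
  lookup={'age': 6, 'name': 39}, value=6

Final answer: 6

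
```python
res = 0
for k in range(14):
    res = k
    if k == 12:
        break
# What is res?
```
Trace:
  res=0
  res=0, k=0
  res=1, k=1
  res=2, k=2
  res=3, k=3
  res=4, k=4
  res=5, k=5
  res=6, k=6
  res=7, k=7
  res=8, k=8
  res=9, k=9
  res=10, k=10
  res=11, k=11
  res=12, k=12

Final answer: 12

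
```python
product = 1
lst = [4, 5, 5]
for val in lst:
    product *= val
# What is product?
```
Trace:
  product=1
  product=4, val=4
  product=20, val=5
  product=100, val=5

Final answer: 100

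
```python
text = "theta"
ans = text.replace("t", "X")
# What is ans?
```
Trace:
  text='theta'
  text='theta', ans='XheXa'

Final answer: 'XheXa'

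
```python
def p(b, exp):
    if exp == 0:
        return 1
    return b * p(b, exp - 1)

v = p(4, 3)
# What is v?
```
Call trace:
p(b=4, exp=3)
  p(b=4, exp=2)
    p(b=4, exp=1)
      p(b=4, exp=0)
      -> return 1
    -> return 4
  -> return 16
-> return 64

Final answer: 64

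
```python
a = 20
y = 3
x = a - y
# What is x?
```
Trace:
  a=20
  a=20, y=3
  a=20, y=3, x=17

Final answer: 17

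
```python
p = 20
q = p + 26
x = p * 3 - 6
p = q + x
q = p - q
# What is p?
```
Trace:
  p=20
  p=20, q=46
  p=20, q=46, x=54
  p=100, q=46, x=54
  p=100, q=54, x=54

Final answer: 100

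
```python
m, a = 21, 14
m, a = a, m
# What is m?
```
Trace:
  m=21, a=14
  m=14, a=21

Final answer: 14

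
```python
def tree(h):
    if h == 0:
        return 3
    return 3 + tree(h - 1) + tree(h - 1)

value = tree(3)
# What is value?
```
Call trace (a repeated sub-call is expanded the first time; later identical calls just restate its return value):
tree(h=3)
  tree(h=2)
    tree(h=1)
      tree(h=0)
      -> return 3
      tree(h=0)
      -> return 3
    -> return 9
    tree(h=1) -> return 9  (same call as traced above)
  -> return 21
  tree(h=2) -> return 21  (same call as traced above)
-> return 45

Final answer: 45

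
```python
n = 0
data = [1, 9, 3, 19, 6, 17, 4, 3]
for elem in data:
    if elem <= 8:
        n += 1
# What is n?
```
Trace:
  n=0
  n=1, elem=1
  n=1, elem=9
  n=2, elem=3
  n=2, elem=19
  n=3, elem=6
  n=3, elem=17
  n=4, elem=4
  n=5, elem=3

Final answer: 5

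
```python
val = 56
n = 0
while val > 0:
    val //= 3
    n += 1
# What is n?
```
Trace:
  val=56
  val=56, n=0
  val=18, n=1
  val=6, n=2
  val=2, n=3
  val=0, n=4

Final answer: 4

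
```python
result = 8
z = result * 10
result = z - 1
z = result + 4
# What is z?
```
Trace:
  result=8
  result=8, z=80
  result=79, z=80
  result=79, z=83

Final answer: 83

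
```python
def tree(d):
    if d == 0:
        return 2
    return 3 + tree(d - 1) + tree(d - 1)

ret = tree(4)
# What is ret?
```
Call trace (a repeated sub-call is expanded the first time; later identical calls just restate its return value):
tree(d=4)
  tree(d=3)
    tree(d=2)
      tree(d=1)
        tree(d=0)
        -> return 2
        tree(d=0)
        -> return 2
      -> return 7
      tree(d=1) -> return 7  (same call as traced above)
    -> return 17
    tree(d=2) -> return 17  (same call as traced above)
  -> return 37
  tree(d=3) -> return 37  (same call as traced above)
-> return 77

Final answer: 77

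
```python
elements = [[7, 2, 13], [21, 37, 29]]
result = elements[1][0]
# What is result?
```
Trace:
  elements=[[7, 2, 13], [21, 37, 29]]
  elements=[[7, 2, 13], [21, 37, 29]], result=21

Final answer: 21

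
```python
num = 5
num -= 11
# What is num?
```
Trace:
  num=5
  num=-6

Final answer: -6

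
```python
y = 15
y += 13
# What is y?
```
Trace:
  y=15
  y=28

Final answer: 28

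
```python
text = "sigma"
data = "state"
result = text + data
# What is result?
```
Trace:
  text='sigma'
  text='sigma', data='state'
  text='sigma', data='state', result='sigmastate'

Final answer: 'sigmastate'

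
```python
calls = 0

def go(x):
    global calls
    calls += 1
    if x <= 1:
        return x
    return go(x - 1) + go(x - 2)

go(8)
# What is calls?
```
Call trace (a repeated sub-call is expanded the first time; later identical calls just restate its return value):
go(x=8)
  go(x=7)
    go(x=6)
      go(x=5)
        go(x=4)
          go(x=3)
            go(x=2)
              go(x=1)
              -> return 1
              go(x=0)
              -> return 0
            -> return 1
            go(x=1)
            -> return 1
          -> return 2
          go(x=2) -> return 1  (same call as traced above)
        -> return 3
        go(x=3) -> return 2  (same call as traced above)
      -> return 5
      go(x=4) -> return 3  (same call as traced above)
    -> return 8
    go(x=5) -> return 5  (same call as traced above)
  -> return 13
  go(x=6) -> return 8  (same call as traced above)
-> return 21

calls is incremented once per call, so count the calls in each subtree. Let C(x) = number of calls made by go(x).
C(0) = C(1) = 1 (base case, no recursion); C(x) = 1 + C(x - 1) + C(x - 2) otherwise.
C(2) = 1 + C(1) + C(0) = 1 + 1 + 1 = 3
C(3) = 1 + C(2) + C(1) = 1 + 3 + 1 = 5
C(4) = 1 + C(3) + C(2) = 1 + 5 + 3 = 9
C(5) = 1 + C(4) + C(3) = 1 + 9 + 5 = 15
C(6) = 1 + C(5) + C(4) = 1 + 15 + 9 = 25
C(7) = 1 + C(6) + C(5) = 1 + 25 + 15 = 41
C(8) = 1 + C(7) + C(6) = 1 + 41 + 25 = 67
calls = C(8) = 67

Final answer: 67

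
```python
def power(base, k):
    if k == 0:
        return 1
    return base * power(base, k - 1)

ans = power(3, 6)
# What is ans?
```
Call trace:
power(base=3, k=6)
  power(base=3, k=5)
    power(base=3, k=4)
      power(base=3, k=3)
        power(base=3, k=2)
          power(base=3, k=1)
            power(base=3, k=0)
            -> return 1
          -> return 3
        -> return 9
      -> return 27
    -> return 81
  -> return 243
-> return 729

Final answer: 729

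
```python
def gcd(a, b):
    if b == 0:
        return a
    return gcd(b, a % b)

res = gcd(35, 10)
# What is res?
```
Call trace:
gcd(a=35, b=10)
  gcd(a=10, b=5)
    gcd(a=5, b=0)
    -> return 5
  -> return 5
-> return 5

Final answer: 5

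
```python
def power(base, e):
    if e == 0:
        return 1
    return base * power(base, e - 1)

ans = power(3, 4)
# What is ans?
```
Call trace:
power(base=3, e=4)
  power(base=3, e=3)
    power(base=3, e=2)
      power(base=3, e=1)
        power(base=3, e=0)
        -> return 1
      -> return 3
    -> return 9
  -> return 27
-> return 81

Final answer: 81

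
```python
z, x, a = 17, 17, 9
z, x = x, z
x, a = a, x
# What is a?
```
Trace:
  z=17, x=17, a=9
  z=17, x=17, a=9
  z=17, x=9, a=17

Final answer: 17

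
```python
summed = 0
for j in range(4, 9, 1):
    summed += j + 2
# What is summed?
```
Trace:
  summed=0
  summed=6, j=4
  summed=13, j=5
  summed=21, j=6
  summed=30, j=7
  summed=40, j=8

Final answer: 40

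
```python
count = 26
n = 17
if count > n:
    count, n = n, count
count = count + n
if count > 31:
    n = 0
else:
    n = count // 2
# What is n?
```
Trace:
  count=26
  count=26, n=17
  count=17, n=26
  count=43, n=26
  count=43, n=0

Final answer: 0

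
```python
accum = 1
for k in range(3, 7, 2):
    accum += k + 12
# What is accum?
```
Trace:
  accum=1
  accum=16, k=3
  accum=33, k=5

Final answer: 33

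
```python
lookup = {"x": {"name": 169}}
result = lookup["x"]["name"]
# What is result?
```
Trace:
  lookup={'x': {'name': 169}}
  lookup={'x': {'name': 169}}, result=169

Final answer: 169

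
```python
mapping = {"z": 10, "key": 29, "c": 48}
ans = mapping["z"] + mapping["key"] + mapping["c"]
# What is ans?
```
Trace:
  mapping={'z': 10, 'key': 29, 'c': 48}
  mapping={'z': 10, 'key': 29, 'c': 48}, ans=87

Final answer: 87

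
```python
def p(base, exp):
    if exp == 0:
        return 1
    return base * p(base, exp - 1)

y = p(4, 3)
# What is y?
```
Call trace:
p(base=4, exp=3)
  p(base=4, exp=2)
    p(base=4, exp=1)
      p(base=4, exp=0)
      -> return 1
    -> return 4
  -> return 16
-> return 64

Final answer: 64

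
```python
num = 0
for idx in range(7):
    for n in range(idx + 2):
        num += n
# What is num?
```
Trace:
  num=0
  num=0, idx=0, n=0
  num=1, idx=0, n=1
  num=1, idx=1, n=0
  num=2, idx=1, n=1
  num=4, idx=1, n=2
  num=4, idx=2, n=0
  num=5, idx=2, n=1
  num=7, idx=2, n=2
  num=10, idx=2, n=3
  num=10, idx=3, n=0
  num=11, idx=3, n=1
  num=13, idx=3, n=2
  num=16, idx=3, n=3
  num=20, idx=3, n=4
  num=20, idx=4, n=0
  num=21, idx=4, n=1
  num=23, idx=4, n=2
  num=26, idx=4, n=3
  num=30, idx=4, n=4
  num=35, idx=4, n=5
  num=35, idx=5, n=0
  num=36, idx=5, n=1
  num=38, idx=5, n=2
  num=41, idx=5, n=3
  num=45, idx=5, n=4
  num=50, idx=5, n=5
  num=56, idx=5, n=6
  num=56, idx=6, n=0
  num=57, idx=6, n=1
  num=59, idx=6, n=2
  num=62, idx=6, n=3
  num=66, idx=6, n=4
  num=71, idx=6, n=5
  num=77, idx=6, n=6
  num=84, idx=6, n=7

Final answer: 84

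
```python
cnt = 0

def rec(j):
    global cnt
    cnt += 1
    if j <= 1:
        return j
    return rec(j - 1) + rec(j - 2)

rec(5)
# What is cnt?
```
Call trace (a repeated sub-call is expanded the first time; later identical calls just restate its return value):
rec(j=5)
  rec(j=4)
    rec(j=3)
      rec(j=2)
        rec(j=1)
        -> return 1
        rec(j=0)
        -> return 0
      -> return 1
      rec(j=1)
      -> return 1
    -> return 2
    rec(j=2) -> return 1  (same call as traced above)
  -> return 3
  rec(j=3) -> return 2  (same call as traced above)
-> return 5

cnt is incremented once per call, so count the calls in each subtree. Let C(j) = number of calls made by rec(j).
C(0) = C(1) = 1 (base case, no recursion); C(j) = 1 + C(j - 1) + C(j - 2) otherwise.
C(2) = 1 + C(1) + C(0) = 1 + 1 + 1 = 3
C(3) = 1 + C(2) + C(1) = 1 + 3 + 1 = 5
C(4) = 1 + C(3) + C(2) = 1 + 5 + 3 = 9
C(5) = 1 + C(4) + C(3) = 1 + 9 + 5 = 15
cnt = C(5) = 15

Final answer: 15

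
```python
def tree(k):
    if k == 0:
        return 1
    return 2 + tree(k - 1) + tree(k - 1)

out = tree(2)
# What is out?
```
Call trace (a repeated sub-call is expanded the first time; later identical calls just restate its return value):
tree(k=2)
  tree(k=1)
    tree(k=0)
    -> return 1
    tree(k=0)
    -> return 1
  -> return 4
  tree(k=1) -> return 4  (same call as traced above)
-> return 10

Final answer: 10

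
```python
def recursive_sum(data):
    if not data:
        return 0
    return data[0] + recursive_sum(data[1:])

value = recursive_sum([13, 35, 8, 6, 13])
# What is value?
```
Call trace:
recursive_sum(data=[13, 35, 8, 6, 13])
  recursive_sum(data=[35, 8, 6, 13])
    recursive_sum(data=[8, 6, 13])
      recursive_sum(data=[6, 13])
        recursive_sum(data=[13])
          recursive_sum(data=[])
          -> return 0
        -> return 13
      -> return 19
    -> return 27
  -> return 62
-> return 75

Final answer: 75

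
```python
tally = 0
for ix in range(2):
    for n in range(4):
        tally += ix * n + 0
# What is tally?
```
Trace:
  tally=0
  tally=0, ix=0, n=0
  tally=0, ix=0, n=1
  tally=0, ix=0, n=2
  tally=0, ix=0, n=3
  tally=0, ix=1, n=0
  tally=1, ix=1, n=1
  tally=3, ix=1, n=2
  tally=6, ix=1, n=3

Final answer: 6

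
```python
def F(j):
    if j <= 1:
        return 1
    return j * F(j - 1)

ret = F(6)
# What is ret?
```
Call trace:
F(j=6)
  F(j=5)
    F(j=4)
      F(j=3)
        F(j=2)
          F(j=1)
          -> return 1
        -> return 2
      -> return 6
    -> return 24
  -> return 120
-> return 720

Final answer: 720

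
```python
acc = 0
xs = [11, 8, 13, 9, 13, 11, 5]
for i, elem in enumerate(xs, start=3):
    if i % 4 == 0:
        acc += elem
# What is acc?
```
Trace:
  acc=0
  acc=0, i=3, elem=11
  acc=8, i=4, elem=8
  acc=8, i=5, elem=13
  acc=8, i=6, elem=9
  acc=8, i=7, elem=13
  acc=19, i=8, elem=11
  acc=19, i=9, elem=5

Final answer: 19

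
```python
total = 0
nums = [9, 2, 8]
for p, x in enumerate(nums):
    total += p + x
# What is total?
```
Trace:
  total=0
  total=9, p=0, x=9
  total=12, p=1, x=2
  total=22, p=2, x=8

Final answer: 22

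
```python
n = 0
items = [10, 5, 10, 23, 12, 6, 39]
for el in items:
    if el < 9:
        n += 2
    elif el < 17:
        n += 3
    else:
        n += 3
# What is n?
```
Trace:
  n=0
  n=3, el=10
  n=5, el=5
  n=8, el=10
  n=11, el=23
  n=14, el=12
  n=16, el=6
  n=19, el=39

Final answer: 19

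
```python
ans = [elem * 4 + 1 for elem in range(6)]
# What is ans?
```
Trace:
  elem=0
  elem=1
  elem=2
  elem=3
  elem=4
  elem=5
  ans=[1, 5, 9, 13, 17, 21]

Final answer: [1, 5, 9, 13, 17, 21]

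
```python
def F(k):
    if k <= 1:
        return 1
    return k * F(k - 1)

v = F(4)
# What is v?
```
Call trace:
F(k=4)
  F(k=3)
    F(k=2)
      F(k=1)
      -> return 1
    -> return 2
  -> return 6
-> return 24

Final answer: 24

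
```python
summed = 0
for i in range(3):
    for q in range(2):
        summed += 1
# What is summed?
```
Trace:
  summed=0
  summed=1, i=0, q=0
  summed=2, i=0, q=1
  summed=3, i=1, q=0
  summed=4, i=1, q=1
  summed=5, i=2, q=0
  summed=6, i=2, q=1

Final answer: 6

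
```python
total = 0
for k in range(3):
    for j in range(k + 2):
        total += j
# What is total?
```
Trace:
  total=0
  total=0, k=0, j=0
  total=1, k=0, j=1
  total=1, k=1, j=0
  total=2, k=1, j=1
  total=4, k=1, j=2
  total=4, k=2, j=0
  total=5, k=2, j=1
  total=7, k=2, j=2
  total=10, k=2, j=3

Final answer: 10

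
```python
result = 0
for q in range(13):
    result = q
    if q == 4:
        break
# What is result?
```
Trace:
  result=0
  result=0, q=0
  result=1, q=1
  result=2, q=2
  result=3, q=3
  result=4, q=4

Final answer: 4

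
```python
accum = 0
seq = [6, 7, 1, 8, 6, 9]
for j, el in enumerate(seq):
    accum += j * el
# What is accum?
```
Trace:
  accum=0
  accum=0, j=0, el=6
  accum=7, j=1, el=7
  accum=9, j=2, el=1
  accum=33, j=3, el=8
  accum=57, j=4, el=6
  accum=102, j=5, el=9

Final answer: 102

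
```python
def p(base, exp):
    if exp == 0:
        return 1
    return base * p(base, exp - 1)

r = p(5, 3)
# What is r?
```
Call trace:
p(base=5, exp=3)
  p(base=5, exp=2)
    p(base=5, exp=1)
      p(base=5, exp=0)
      -> return 1
    -> return 5
  -> return 25
-> return 125

Final answer: 125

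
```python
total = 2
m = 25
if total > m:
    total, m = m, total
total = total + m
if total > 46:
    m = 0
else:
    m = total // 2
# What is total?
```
Trace:
  total=2
  total=2, m=25
  total=2, m=25
  total=27, m=25
  total=27, m=13

Final answer: 27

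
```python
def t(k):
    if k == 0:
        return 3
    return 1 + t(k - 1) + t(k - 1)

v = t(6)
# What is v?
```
Call trace (a repeated sub-call is expanded the first time; later identical calls just restate its return value):
t(k=6)
  t(k=5)
    t(k=4)
      t(k=3)
        t(k=2)
          t(k=1)
            t(k=0)
            -> return 3
            t(k=0)
            -> return 3
          -> return 7
          t(k=1) -> return 7  (same call as traced above)
        -> return 15
        t(k=2) -> return 15  (same call as traced above)
      -> return 31
      t(k=3) -> return 31  (same call as traced above)
    -> return 63
    t(k=4) -> return 63  (same call as traced above)
  -> return 127
  t(k=5) -> return 127  (same call as traced above)
-> return 255

Final answer: 255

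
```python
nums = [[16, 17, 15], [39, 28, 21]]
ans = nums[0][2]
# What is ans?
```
Trace:
  nums=[[16, 17, 15], [39, 28, 21]]
  nums=[[16, 17, 15], [39, 28, 21]], ans=15

Final answer: 15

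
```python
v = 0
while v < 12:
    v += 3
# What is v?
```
Trace:
  v=0
  v=3
  v=6
  v=9
  v=12

Final answer: 12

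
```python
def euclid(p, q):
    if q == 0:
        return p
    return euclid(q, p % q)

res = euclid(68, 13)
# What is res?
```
Call trace:
euclid(p=68, q=13)
  euclid(p=13, q=3)
    euclid(p=3, q=1)
      euclid(p=1, q=0)
      -> return 1
    -> return 1
  -> return 1
-> return 1

Final answer: 1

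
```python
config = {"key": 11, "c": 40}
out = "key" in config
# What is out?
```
Trace:
  config={'key': 11, 'c': 40}
  config={'key': 11, 'c': 40}, out=True

Final answer: True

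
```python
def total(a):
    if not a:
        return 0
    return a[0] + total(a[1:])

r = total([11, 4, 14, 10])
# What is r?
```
Call trace:
total(a=[11, 4, 14, 10])
  total(a=[4, 14, 10])
    total(a=[14, 10])
      total(a=[10])
        total(a=[])
        -> return 0
      -> return 10
    -> return 24
  -> return 28
-> return 39

Final answer: 39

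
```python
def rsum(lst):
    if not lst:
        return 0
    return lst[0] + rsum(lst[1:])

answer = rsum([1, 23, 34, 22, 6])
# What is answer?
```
Call trace:
rsum(lst=[1, 23, 34, 22, 6])
  rsum(lst=[23, 34, 22, 6])
    rsum(lst=[34, 22, 6])
      rsum(lst=[22, 6])
        rsum(lst=[6])
          rsum(lst=[])
          -> return 0
        -> return 6
      -> return 28
    -> return 62
  -> return 85
-> return 86

Final answer: 86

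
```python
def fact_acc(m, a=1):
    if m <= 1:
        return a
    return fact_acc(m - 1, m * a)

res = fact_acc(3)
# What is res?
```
Call trace:
fact_acc(m=3, a=1)
  fact_acc(m=2, a=3)
    fact_acc(m=1, a=6)
    -> return 6
  -> return 6
-> return 6

Final answer: 6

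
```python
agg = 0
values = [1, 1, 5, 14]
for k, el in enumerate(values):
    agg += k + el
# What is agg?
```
Trace:
  agg=0
  agg=1, k=0, el=1
  agg=3, k=1, el=1
  agg=10, k=2, el=5
  agg=27, k=3, el=14

Final answer: 27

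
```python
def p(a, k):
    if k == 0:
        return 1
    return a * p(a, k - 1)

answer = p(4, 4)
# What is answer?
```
Call trace:
p(a=4, k=4)
  p(a=4, k=3)
    p(a=4, k=2)
      p(a=4, k=1)
        p(a=4, k=0)
        -> return 1
      -> return 4
    -> return 16
  -> return 64
-> return 256

Final answer: 256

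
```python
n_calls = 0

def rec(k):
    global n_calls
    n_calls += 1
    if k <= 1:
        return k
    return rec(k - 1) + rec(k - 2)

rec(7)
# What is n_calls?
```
Call trace (a repeated sub-call is expanded the first time; later identical calls just restate its return value):
rec(k=7)
  rec(k=6)
    rec(k=5)
      rec(k=4)
        rec(k=3)
          rec(k=2)
            rec(k=1)
            -> return 1
            rec(k=0)
            -> return 0
          -> return 1
          rec(k=1)
          -> return 1
        -> return 2
        rec(k=2) -> return 1  (same call as traced above)
      -> return 3
      rec(k=3) -> return 2  (same call as traced above)
    -> return 5
    rec(k=4) -> return 3  (same call as traced above)
  -> return 8
  rec(k=5) -> return 5  (same call as traced above)
-> return 13

n_calls is incremented once per call, so count the calls in each subtree. Let C(k) = number of calls made by rec(k).
C(0) = C(1) = 1 (base case, no recursion); C(k) = 1 + C(k - 1) + C(k - 2) otherwise.
C(2) = 1 + C(1) + C(0) = 1 + 1 + 1 = 3
C(3) = 1 + C(2) + C(1) = 1 + 3 + 1 = 5
C(4) = 1 + C(3) + C(2) = 1 + 5 + 3 = 9
C(5) = 1 + C(4) + C(3) = 1 + 9 + 5 = 15
C(6) = 1 + C(5) + C(4) = 1 + 15 + 9 = 25
C(7) = 1 + C(6) + C(5) = 1 + 25 + 15 = 41
n_calls = C(7) = 41

Final answer: 41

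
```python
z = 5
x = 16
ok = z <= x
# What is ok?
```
Trace:
  z=5
  z=5, x=16
  z=5, x=16, ok=True

Final answer: True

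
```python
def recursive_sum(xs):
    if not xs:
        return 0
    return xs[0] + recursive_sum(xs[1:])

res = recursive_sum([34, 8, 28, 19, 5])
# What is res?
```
Call trace:
recursive_sum(xs=[34, 8, 28, 19, 5])
  recursive_sum(xs=[8, 28, 19, 5])
    recursive_sum(xs=[28, 19, 5])
      recursive_sum(xs=[19, 5])
        recursive_sum(xs=[5])
          recursive_sum(xs=[])
          -> return 0
        -> return 5
      -> return 24
    -> return 52
  -> return 60
-> return 94

Final answer: 94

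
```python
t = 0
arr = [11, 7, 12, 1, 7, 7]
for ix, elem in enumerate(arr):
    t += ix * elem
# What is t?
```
Trace:
  t=0
  t=0, ix=0, elem=11
  t=7, ix=1, elem=7
  t=31, ix=2, elem=12
  t=34, ix=3, elem=1
  t=62, ix=4, elem=7
  t=97, ix=5, elem=7

Final answer: 97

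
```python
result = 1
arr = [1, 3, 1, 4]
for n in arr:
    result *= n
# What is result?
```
Trace:
  result=1
  result=1, n=1
  result=3, n=3
  result=3, n=1
  result=12, n=4

Final answer: 12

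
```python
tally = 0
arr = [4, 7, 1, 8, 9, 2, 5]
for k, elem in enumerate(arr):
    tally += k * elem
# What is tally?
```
Trace:
  tally=0
  tally=0, k=0, elem=4
  tally=7, k=1, elem=7
  tally=9, k=2, elem=1
  tally=33, k=3, elem=8
  tally=69, k=4, elem=9
  tally=79, k=5, elem=2
  tally=109, k=6, elem=5

Final answer: 109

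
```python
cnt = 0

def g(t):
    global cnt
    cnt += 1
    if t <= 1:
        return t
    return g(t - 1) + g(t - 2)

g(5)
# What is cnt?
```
Call trace (a repeated sub-call is expanded the first time; later identical calls just restate its return value):
g(t=5)
  g(t=4)
    g(t=3)
      g(t=2)
        g(t=1)
        -> return 1
        g(t=0)
        -> return 0
      -> return 1
      g(t=1)
      -> return 1
    -> return 2
    g(t=2) -> return 1  (same call as traced above)
  -> return 3
  g(t=3) -> return 2  (same call as traced above)
-> return 5

cnt is incremented once per call, so count the calls in each subtree. Let C(t) = number of calls made by g(t).
C(0) = C(1) = 1 (base case, no recursion); C(t) = 1 + C(t - 1) + C(t - 2) otherwise.
C(2) = 1 + C(1) + C(0) = 1 + 1 + 1 = 3
C(3) = 1 + C(2) + C(1) = 1 + 3 + 1 = 5
C(4) = 1 + C(3) + C(2) = 1 + 5 + 3 = 9
C(5) = 1 + C(4) + C(3) = 1 + 9 + 5 = 15
cnt = C(5) = 15

Final answer: 15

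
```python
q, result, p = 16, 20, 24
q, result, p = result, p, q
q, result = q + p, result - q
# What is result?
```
Trace:
  q=16, result=20, p=24
  q=20, result=24, p=16
  q=36, result=4, p=16

Final answer: 4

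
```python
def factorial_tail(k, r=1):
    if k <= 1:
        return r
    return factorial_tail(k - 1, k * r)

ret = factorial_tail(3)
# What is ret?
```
Call trace:
factorial_tail(k=3, r=1)
  factorial_tail(k=2, r=3)
    factorial_tail(k=1, r=6)
    -> return 6
  -> return 6
-> return 6

Final answer: 6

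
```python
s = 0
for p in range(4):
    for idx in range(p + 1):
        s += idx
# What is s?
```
Trace:
  s=0
  s=0, p=0, idx=0
  s=0, p=1, idx=0
  s=1, p=1, idx=1
  s=1, p=2, idx=0
  s=2, p=2, idx=1
  s=4, p=2, idx=2
  s=4, p=3, idx=0
  s=5, p=3, idx=1
  s=7, p=3, idx=2
  s=10, p=3, idx=3

Final answer: 10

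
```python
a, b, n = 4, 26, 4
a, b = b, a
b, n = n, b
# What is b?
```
Trace:
  a=4, b=26, n=4
  a=26, b=4, n=4
  a=26, b=4, n=4

Final answer: 4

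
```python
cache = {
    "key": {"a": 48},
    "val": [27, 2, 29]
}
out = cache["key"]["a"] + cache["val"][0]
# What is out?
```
Trace:
  cache={'key': {'a': 48}, 'val': [27, 2, 29]}
  cache={'key': {'a': 48}, 'val': [27, 2, 29]}, out=75

Final answer: 75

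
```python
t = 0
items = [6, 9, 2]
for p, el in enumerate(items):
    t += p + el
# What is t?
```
Trace:
  t=0
  t=6, p=0, el=6
  t=16, p=1, el=9
  t=20, p=2, el=2

Final answer: 20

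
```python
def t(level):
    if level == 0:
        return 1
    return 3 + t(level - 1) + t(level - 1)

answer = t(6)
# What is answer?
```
Call trace (a repeated sub-call is expanded the first time; later identical calls just restate its return value):
t(level=6)
  t(level=5)
    t(level=4)
      t(level=3)
        t(level=2)
          t(level=1)
            t(level=0)
            -> return 1
            t(level=0)
            -> return 1
          -> return 5
          t(level=1) -> return 5  (same call as traced above)
        -> return 13
        t(level=2) -> return 13  (same call as traced above)
      -> return 29
      t(level=3) -> return 29  (same call as traced above)
    -> return 61
    t(level=4) -> return 61  (same call as traced above)
  -> return 125
  t(level=5) -> return 125  (same call as traced above)
-> return 253

Final answer: 253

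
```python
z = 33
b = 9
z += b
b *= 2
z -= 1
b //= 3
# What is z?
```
Trace:
  z=33
  z=33, b=9
  z=42, b=9
  z=42, b=18
  z=41, b=18
  z=41, b=6

Final answer: 41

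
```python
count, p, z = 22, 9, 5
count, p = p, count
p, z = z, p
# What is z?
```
Trace:
  count=22, p=9, z=5
  count=9, p=22, z=5
  count=9, p=5, z=22

Final answer: 22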